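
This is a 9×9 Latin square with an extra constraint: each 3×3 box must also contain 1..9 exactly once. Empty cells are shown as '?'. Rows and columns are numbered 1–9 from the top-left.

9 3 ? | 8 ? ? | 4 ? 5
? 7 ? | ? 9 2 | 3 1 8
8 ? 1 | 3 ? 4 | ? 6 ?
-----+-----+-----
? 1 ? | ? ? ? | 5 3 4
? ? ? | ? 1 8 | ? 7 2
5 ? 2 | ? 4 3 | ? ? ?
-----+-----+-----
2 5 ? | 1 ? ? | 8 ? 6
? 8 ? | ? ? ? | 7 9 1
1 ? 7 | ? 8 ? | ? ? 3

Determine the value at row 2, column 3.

row 1, column 3 = 6 (sole candidate).
row 1, column 5 = 7 (sole candidate).
row 1, column 6 = 1 (sole candidate).
row 1, column 8 = 2 (sole candidate).
row 2, column 1 = 4 (sole candidate).
row 2, column 3 = 5: row 2 has {1,2,3,4,7,8,9}; col 3 has {1,2,6,7}; box has {1,3,4,6,7,8,9} → only 5 remains.

5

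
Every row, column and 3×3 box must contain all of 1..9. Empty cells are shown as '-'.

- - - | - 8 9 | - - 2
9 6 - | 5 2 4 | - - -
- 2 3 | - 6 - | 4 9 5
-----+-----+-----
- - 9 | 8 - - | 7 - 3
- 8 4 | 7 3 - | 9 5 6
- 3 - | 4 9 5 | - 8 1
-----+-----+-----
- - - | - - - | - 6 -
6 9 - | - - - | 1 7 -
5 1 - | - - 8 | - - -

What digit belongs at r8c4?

r3c4 = 1 (sole candidate).
r3c6 = 7 (sole candidate).
r4c2 = 5 (sole candidate).
r4c5 = 1 (sole candidate).
r5c6 = 2 (sole candidate).
r6c7 = 2 (sole candidate).
r8c6 = 3 (sole candidate).
r9c7 = 3 (sole candidate).
r1c4 = 3 (sole candidate).
r1c7 = 6 (sole candidate).
r1c8 = 1 (sole candidate).
r2c7 = 8 (sole candidate).
r2c8 = 3 (sole candidate).
r2c9 = 7 (sole candidate).
r3c1 = 8 (sole candidate).
r4c1 = 2 (sole candidate).
r4c6 = 6 (sole candidate).
r4c8 = 4 (sole candidate).
r5c1 = 1 (sole candidate).
r6c1 = 7 (sole candidate).
r6c3 = 6 (sole candidate).
r7c6 = 1 (sole candidate).
r7c7 = 5 (sole candidate).
r8c4 = 2: row 8 has {1,3,6,7,9}; col 4 has {1,3,4,5,7,8}; box has {1,3,8} → only 2 remains.

2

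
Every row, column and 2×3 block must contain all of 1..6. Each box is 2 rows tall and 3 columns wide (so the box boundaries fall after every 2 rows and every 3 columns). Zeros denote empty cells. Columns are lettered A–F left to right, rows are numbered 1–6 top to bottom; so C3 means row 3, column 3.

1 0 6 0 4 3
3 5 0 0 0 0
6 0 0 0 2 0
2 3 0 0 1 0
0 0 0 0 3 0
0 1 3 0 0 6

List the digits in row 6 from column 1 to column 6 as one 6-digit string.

413256

B1 = 2: row 1 has {1,3,4,6}; col 2 has {1,3,5}; box has {1,3,5,6} → only 2 remains.
D1 = 5: row 1 has {1,2,3,4,6}; col 4 has {}; box has {3,4} → only 5 remains.
C2 = 4: row 2 has {3,5}; col 3 has {3,6}; box has {1,2,3,5,6} → only 4 remains.
E2 = 6: row 2 has {3,4,5}; col 5 has {1,2,3,4}; box has {3,4,5} → only 6 remains.
B3 = 4: row 3 has {2,6}; col 2 has {1,2,3,5}; box has {2,3,6} → only 4 remains.
D3 = 3: row 3 has {2,4,6}; col 4 has {5}; box has {1,2} → only 3 remains.
F3 = 5: row 3 has {2,3,4,6}; col 6 has {3,6}; box has {1,2,3} → only 5 remains.
C4 = 5: row 4 has {1,2,3}; col 3 has {3,4,6}; box has {2,3,4,6} → only 5 remains.
F4 = 4: row 4 has {1,2,3,5}; col 6 has {3,5,6}; box has {1,2,3,5} → only 4 remains.
B5 = 6: row 5 has {3}; col 2 has {1,2,3,4,5}; box has {1,3} → only 6 remains.
C5 = 2: row 5 has {3,6}; col 3 has {3,4,5,6}; box has {1,3,6} → only 2 remains.
F5 = 1: row 5 has {2,3,6}; col 6 has {3,4,5,6}; box has {3,6} → only 1 remains.
E6 = 5: row 6 has {1,3,6}; col 5 has {1,2,3,4,6}; box has {1,3,6} → only 5 remains.
F2 = 2: row 2 has {3,4,5,6}; col 6 has {1,3,4,5,6}; box has {3,4,5,6} → only 2 remains.
C3 = 1: row 3 has {2,3,4,5,6}; col 3 has {2,3,4,5,6}; box has {2,3,4,5,6} → only 1 remains.
D4 = 6: row 4 has {1,2,3,4,5}; col 4 has {3,5}; box has {1,2,3,4,5} → only 6 remains.
D5 = 4: row 5 has {1,2,3,6}; col 4 has {3,5,6}; box has {1,3,5,6} → only 4 remains.
A6 = 4: row 6 has {1,3,5,6}; col 1 has {1,2,3,6}; box has {1,2,3,6} → only 4 remains.
D6 = 2: row 6 has {1,3,4,5,6}; col 4 has {3,4,5,6}; box has {1,3,4,5,6} → only 2 remains.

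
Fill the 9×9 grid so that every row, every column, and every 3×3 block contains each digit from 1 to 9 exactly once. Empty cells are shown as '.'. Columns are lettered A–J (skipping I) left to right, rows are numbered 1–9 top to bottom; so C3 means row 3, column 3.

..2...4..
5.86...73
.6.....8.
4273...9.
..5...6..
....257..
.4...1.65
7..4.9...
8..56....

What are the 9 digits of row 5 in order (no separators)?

J1 = 6 (hidden single in row 1).
G4 = 5 (hidden single in row 4).
F4 = 6 (hidden single in row 4).
E3 = 5 (hidden single in row 3).
H1 = 5 (hidden single in row 1).
B8 = 5 (hidden single in row 8).
C8 = 6 (hidden single in row 8).
A6 = 6 (hidden single in row 6).
A7 = 2 (hidden single in column 1).
B1 = 7 (hidden single in column 2).
C3 = 4 (hidden single in column 3).
D3 = 2 (hidden single in column 4).
F2 = 4 (sole candidate).
G2 = 2 (hidden single in row 2).
F3 = 7 (hidden single in row 3).
F5 = 8: row 5 has {5,6}; col 6 has {1,4,5,6,7,9}; box has {2,3,5,6} → only 8 remains.
F1 = 3 (sole candidate).
E4 = 1 (sole candidate).
J4 = 8 (sole candidate).
D6 = 9 (sole candidate).
F9 = 2 (sole candidate).
E2 = 9 (sole candidate).
D5 = 7: row 5 has {5,6,8}; col 4 has {2,3,4,5,6,9}; box has {1,2,3,5,6,8,9} → only 7 remains.
E5 = 4: row 5 has {5,6,7,8}; col 5 has {1,2,5,6,9}; box has {1,2,3,5,6,7,8,9} → only 4 remains.
D7 = 8 (sole candidate).
E8 = 3 (sole candidate).
D1 = 1 (sole candidate).
E1 = 8 (sole candidate).
B2 = 1 (sole candidate).
E7 = 7 (sole candidate).
A1 = 9 (sole candidate).
A3 = 3 (sole candidate).
A5 = 1: row 5 has {4,5,6,7,8}; col 1 has {2,3,4,5,6,7,8,9}; box has {2,4,5,6,7} → only 1 remains.
J5 = 2: row 5 has {1,4,5,6,7,8}; col 9 has {3,5,6,8}; box has {5,6,7,8,9} → only 2 remains.
C6 = 3 (sole candidate).
C7 = 9 (sole candidate).
G7 = 3 (sole candidate).
J8 = 1 (sole candidate).
B9 = 3 (sole candidate).
C9 = 1 (sole candidate).
G9 = 9 (sole candidate).
H9 = 4 (sole candidate).
J9 = 7 (sole candidate).
G3 = 1 (sole candidate).
J3 = 9 (sole candidate).
B5 = 9: row 5 has {1,2,4,5,6,7,8}; col 2 has {1,2,3,4,5,6,7}; box has {1,2,3,4,5,6,7} → only 9 remains.
H5 = 3: row 5 has {1,2,4,5,6,7,8,9}; col 8 has {4,5,6,7,8,9}; box has {2,5,6,7,8,9} → only 3 remains.

195748632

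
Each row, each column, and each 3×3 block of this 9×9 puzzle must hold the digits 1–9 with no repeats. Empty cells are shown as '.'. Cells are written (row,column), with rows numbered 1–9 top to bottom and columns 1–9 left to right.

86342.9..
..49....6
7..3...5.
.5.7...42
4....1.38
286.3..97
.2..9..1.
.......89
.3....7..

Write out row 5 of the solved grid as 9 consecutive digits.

479261538

(1,8) = 7 (sole candidate).
(1,9) = 1 (sole candidate).
(2,2) = 1 (sole candidate).
(2,8) = 2 (sole candidate).
(3,2) = 9 (sole candidate).
(3,3) = 2 (sole candidate).
(3,9) = 4 (sole candidate).
(5,2) = 7: row 5 has {1,3,4,8}; col 2 has {1,2,3,5,6,8,9}; box has {2,4,5,6,8} → only 7 remains.
(5,3) = 9: row 5 has {1,3,4,7,8}; col 3 has {2,3,4,6}; box has {2,4,5,6,7,8} → only 9 remains.
(6,4) = 5 (sole candidate).
(6,6) = 4 (sole candidate).
(6,7) = 1 (sole candidate).
(8,2) = 4 (sole candidate).
(9,8) = 6 (sole candidate).
(9,9) = 5 (sole candidate).
(1,6) = 5 (sole candidate).
(2,1) = 5 (sole candidate).
(3,7) = 8 (sole candidate).
(4,3) = 1 (sole candidate).
(4,7) = 6 (sole candidate).
(5,5) = 6: row 5 has {1,3,4,7,8,9}; col 5 has {2,3,9}; box has {1,3,4,5,7} → only 6 remains.
(5,7) = 5: row 5 has {1,3,4,6,7,8,9}; col 7 has {1,6,7,8,9}; box has {1,2,3,4,6,7,8,9} → only 5 remains.
(7,1) = 6 (sole candidate).
(7,4) = 8 (sole candidate).
(7,9) = 3 (sole candidate).
(8,1) = 1 (sole candidate).
(8,7) = 2 (sole candidate).
(9,1) = 9 (sole candidate).
(9,3) = 8 (sole candidate).
(9,6) = 2 (sole candidate).
(2,7) = 3 (sole candidate).
(3,5) = 1 (sole candidate).
(3,6) = 6 (sole candidate).
(4,1) = 3 (sole candidate).
(4,5) = 8 (sole candidate).
(4,6) = 9 (sole candidate).
(5,4) = 2: row 5 has {1,3,4,5,6,7,8,9}; col 4 has {3,4,5,7,8,9}; box has {1,3,4,5,6,7,8,9} → only 2 remains.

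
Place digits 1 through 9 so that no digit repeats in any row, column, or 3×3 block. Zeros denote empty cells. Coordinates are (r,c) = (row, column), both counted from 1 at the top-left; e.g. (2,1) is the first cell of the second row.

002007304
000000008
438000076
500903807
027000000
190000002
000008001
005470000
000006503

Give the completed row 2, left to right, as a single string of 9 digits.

971364258

(8,9) = 9: row 8 has {4,5,7}; col 9 has {1,2,3,4,6,7,8}; box has {1,3,5} → only 9 remains.
(5,9) = 5: row 5 has {2,7}; col 9 has {1,2,3,4,6,7,8,9}; box has {2,7,8} → only 5 remains.
(4,5) = 2: in row 4, 2 can only go here (every other open cell in that row sees a 2).
(4,8) = 1: in row 4, 1 can only go here (every other open cell in that row sees a 1).
(6,4) = 7: in row 6, 7 can only go here (every other open cell in that row sees a 7).
(6,5) = 8: in row 6, 8 can only go here (every other open cell in that row sees an 8).
(1,4) = 8: in row 1, 8 can only go here (every other open cell in that row sees an 8).
(5,1) = 8: in row 5, 8 can only go here (every other open cell in that row sees an 8).
(5,8) = 3: in row 5, 3 can only go here (every other open cell in that row sees a 3).
(5,7) = 9: in row 5, 9 can only go here (every other open cell in that row sees a 9).
(6,3) = 3: in row 6, 3 can only go here (every other open cell in that row sees a 3).
(6,6) = 5: in row 6, 5 can only go here (every other open cell in that row sees a 5).
(8,1) = 3: in row 8, 3 can only go here (every other open cell in that row sees a 3).
(7,7) = 7: in column 7, 7 can only go here (every other open cell in that column sees a 7).
(6,7) = 4: in column 7, 4 can only go here (every other open cell in that column sees a 4).
(6,8) = 6: row 6 has {1,2,3,4,5,7,8,9}; col 8 has {1,3,7}; box has {1,2,3,4,5,7,8,9} → only 6 remains.
(8,7) = 6: in column 7, 6 can only go here (every other open cell in that column sees a 6).
Singles propagation stalls; (2,1) is still open with candidates {6,7,9}.
  Try (2,1) = 6: this forces (1,1)=9, (1,8)=5, (2,3)=1; then (1,2) has no candidate left — contradiction.
  Try (2,1) = 7: this forces (9,2)=7, (9,8)=8, (8,8)=2, (7,8)=4, (8,6)=1, (9,4)=2, (9,5)=9; then (9,1) has no candidate left — contradiction.
So (2,1) = 9.
(1,1) = 6 (sole candidate).
(2,3) = 1: row 2 has {8,9}; col 3 has {2,3,5,7,8}; box has {2,3,4,6,8,9} → only 1 remains.
(2,7) = 2: row 2 has {1,8,9}; col 7 has {3,4,5,6,7,8,9}; box has {3,4,6,7,8} → only 2 remains.
(2,8) = 5: row 2 has {1,2,8,9}; col 8 has {1,3,6,7}; box has {2,3,4,6,7,8} → only 5 remains.
(3,7) = 1 (sole candidate).
(7,1) = 2 (sole candidate).
(7,8) = 4 (sole candidate).
(9,1) = 7 (sole candidate).
(1,2) = 5 (sole candidate).
(1,8) = 9 (sole candidate).
(2,2) = 7: row 2 has {1,2,5,8,9}; col 2 has {2,3,5,9}; box has {1,2,3,4,5,6,8,9} → only 7 remains.
(2,6) = 4: row 2 has {1,2,5,7,8,9}; col 6 has {3,5,6,7,8}; box has {7,8} → only 4 remains.
(5,6) = 1 (sole candidate).
(7,2) = 6 (sole candidate).
(7,3) = 9 (sole candidate).
(8,6) = 2 (sole candidate).
(8,8) = 8 (sole candidate).
(9,3) = 4 (sole candidate).
(9,4) = 1 (sole candidate).
(9,5) = 9 (sole candidate).
(9,8) = 2 (sole candidate).
(1,5) = 1 (sole candidate).
(3,5) = 5 (sole candidate).
(3,6) = 9 (sole candidate).
(4,2) = 4 (sole candidate).
(4,3) = 6 (sole candidate).
(5,4) = 6 (sole candidate).
(5,5) = 4 (sole candidate).
(7,5) = 3 (sole candidate).
(8,2) = 1 (sole candidate).
(9,2) = 8 (sole candidate).
(2,4) = 3: row 2 has {1,2,4,5,7,8,9}; col 4 has {1,4,6,7,8,9}; box has {1,4,5,7,8,9} → only 3 remains.
(2,5) = 6: row 2 has {1,2,3,4,5,7,8,9}; col 5 has {1,2,3,4,5,7,8,9}; box has {1,3,4,5,7,8,9} → only 6 remains.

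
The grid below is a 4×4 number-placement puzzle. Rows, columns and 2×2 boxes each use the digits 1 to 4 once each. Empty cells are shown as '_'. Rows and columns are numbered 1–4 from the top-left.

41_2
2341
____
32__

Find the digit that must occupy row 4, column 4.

4

row 1, column 3 = 3: row 1 has {1,2,4}; col 3 has {4}; box has {1,2,4} → only 3 remains.
row 3, column 1 = 1: row 3 has {}; col 1 has {2,3,4}; box has {2,3} → only 1 remains.
row 3, column 2 = 4: row 3 has {1}; col 2 has {1,2,3}; box has {1,2,3} → only 4 remains.
row 3, column 3 = 2: row 3 has {1,4}; col 3 has {3,4}; box has {} → only 2 remains.
row 3, column 4 = 3: row 3 has {1,2,4}; col 4 has {1,2}; box has {2} → only 3 remains.
row 4, column 3 = 1: row 4 has {2,3}; col 3 has {2,3,4}; box has {2,3} → only 1 remains.
row 4, column 4 = 4: row 4 has {1,2,3}; col 4 has {1,2,3}; box has {1,2,3} → only 4 remains.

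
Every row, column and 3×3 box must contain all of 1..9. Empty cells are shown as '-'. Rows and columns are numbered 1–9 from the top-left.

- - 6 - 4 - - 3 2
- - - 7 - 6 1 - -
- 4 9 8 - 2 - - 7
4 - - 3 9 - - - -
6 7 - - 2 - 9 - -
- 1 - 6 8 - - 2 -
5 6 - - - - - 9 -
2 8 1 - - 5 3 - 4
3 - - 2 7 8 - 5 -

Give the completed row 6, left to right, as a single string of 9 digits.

R1C2 = 5 (sole candidate).
R1C7 = 8 (sole candidate).
R2C1 = 8 (sole candidate).
R2C8 = 4 (sole candidate).
R3C1 = 1 (sole candidate).
R3C8 = 6 (sole candidate).
R4C2 = 2 (sole candidate).
R6C1 = 9: row 6 has {1,2,6,8}; col 1 has {1,2,3,4,5,6,8}; box has {1,2,4,6,7} → only 9 remains.
R8C4 = 9 (sole candidate).
R8C5 = 6 (sole candidate).
R8C8 = 7 (sole candidate).
R9C2 = 9 (sole candidate).
R9C3 = 4 (sole candidate).
R9C7 = 6 (sole candidate).
R9C9 = 1 (sole candidate).
R1C1 = 7 (sole candidate).
R1C4 = 1 (sole candidate).
R1C6 = 9 (sole candidate).
R2C2 = 3 (sole candidate).
R2C3 = 2 (sole candidate).
R2C5 = 5 (sole candidate).
R2C9 = 9 (sole candidate).
R3C5 = 3 (sole candidate).
R3C7 = 5 (sole candidate).
R4C7 = 7 (sole candidate).
R6C7 = 4: row 6 has {1,2,6,8,9}; col 7 has {1,3,5,6,7,8,9}; box has {2,7,9} → only 4 remains.
R7C3 = 7 (sole candidate).
R7C4 = 4 (sole candidate).
R7C5 = 1 (sole candidate).
R7C6 = 3 (sole candidate).
R7C7 = 2 (sole candidate).
R7C9 = 8 (sole candidate).
R4C6 = 1 (sole candidate).
R4C8 = 8 (sole candidate).
R5C4 = 5 (sole candidate).
R5C6 = 4 (sole candidate).
R5C8 = 1 (sole candidate).
R5C9 = 3 (sole candidate).
R6C6 = 7: row 6 has {1,2,4,6,8,9}; col 6 has {1,2,3,4,5,6,8,9}; box has {1,2,3,4,5,6,8,9} → only 7 remains.
R6C9 = 5: row 6 has {1,2,4,6,7,8,9}; col 9 has {1,2,3,4,7,8,9}; box has {1,2,3,4,7,8,9} → only 5 remains.
R4C3 = 5 (sole candidate).
R4C9 = 6 (sole candidate).
R5C3 = 8 (sole candidate).
R6C3 = 3: row 6 has {1,2,4,5,6,7,8,9}; col 3 has {1,2,4,5,6,7,8,9}; box has {1,2,4,5,6,7,8,9} → only 3 remains.

913687425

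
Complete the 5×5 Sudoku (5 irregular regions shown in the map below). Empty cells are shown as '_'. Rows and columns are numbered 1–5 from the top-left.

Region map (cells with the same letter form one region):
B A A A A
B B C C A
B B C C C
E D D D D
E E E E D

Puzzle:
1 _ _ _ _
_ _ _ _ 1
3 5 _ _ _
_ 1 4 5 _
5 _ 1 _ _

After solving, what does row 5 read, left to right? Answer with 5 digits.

53142

row 3, column 3 = 2 (sole candidate).
row 3, column 5 = 4 (sole candidate).
row 4, column 1 = 2 (sole candidate).
row 4, column 5 = 3 (sole candidate).
row 5, column 5 = 2: row 5 has {1,5}; col 5 has {1,3,4}; region has {1,3,4,5} → only 2 remains.
row 1, column 5 = 5 (sole candidate).
row 2, column 1 = 4 (sole candidate).
row 2, column 2 = 2 (sole candidate).
row 2, column 4 = 3 (sole candidate).
row 3, column 4 = 1 (sole candidate).
row 5, column 4 = 4: row 5 has {1,2,5}; col 4 has {1,3,5}; region has {1,2,5} → only 4 remains.
row 1, column 3 = 3 (sole candidate).
row 1, column 4 = 2 (sole candidate).
row 2, column 3 = 5 (sole candidate).
row 5, column 2 = 3: row 5 has {1,2,4,5}; col 2 has {1,2,5}; region has {1,2,4,5} → only 3 remains.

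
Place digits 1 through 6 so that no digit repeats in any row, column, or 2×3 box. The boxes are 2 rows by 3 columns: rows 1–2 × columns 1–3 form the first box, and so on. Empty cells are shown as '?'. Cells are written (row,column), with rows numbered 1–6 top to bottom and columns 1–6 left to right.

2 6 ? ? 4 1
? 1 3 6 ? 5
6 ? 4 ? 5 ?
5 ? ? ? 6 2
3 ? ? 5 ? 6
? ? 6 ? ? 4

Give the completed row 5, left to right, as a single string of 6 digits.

342516

(1,3) = 5 (sole candidate).
(1,4) = 3 (sole candidate).
(2,1) = 4 (sole candidate).
(2,5) = 2 (sole candidate).
(3,4) = 1 (sole candidate).
(3,6) = 3 (sole candidate).
(4,2) = 3 (sole candidate).
(4,3) = 1 (sole candidate).
(4,4) = 4 (sole candidate).
(5,3) = 2: row 5 has {3,5,6}; col 3 has {1,3,4,5,6}; box has {3,6} → only 2 remains.
(5,5) = 1: row 5 has {2,3,5,6}; col 5 has {2,4,5,6}; box has {4,5,6} → only 1 remains.
(6,1) = 1 (sole candidate).
(6,2) = 5 (sole candidate).
(6,4) = 2 (sole candidate).
(6,5) = 3 (sole candidate).
(3,2) = 2 (sole candidate).
(5,2) = 4: row 5 has {1,2,3,5,6}; col 2 has {1,2,3,5,6}; box has {1,2,3,5,6} → only 4 remains.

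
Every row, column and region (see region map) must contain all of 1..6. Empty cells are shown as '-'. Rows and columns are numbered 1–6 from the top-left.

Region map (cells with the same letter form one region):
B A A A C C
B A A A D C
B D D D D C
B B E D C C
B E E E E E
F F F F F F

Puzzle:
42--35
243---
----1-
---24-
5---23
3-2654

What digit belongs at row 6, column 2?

row 1, column 4 = 1: row 1 has {2,3,4,5}; col 4 has {2,6}; region has {2,3,4} → only 1 remains.
row 2, column 4 = 5: row 2 has {2,3,4}; col 4 has {1,2,6}; region has {1,2,3,4} → only 5 remains.
row 2, column 5 = 6: row 2 has {2,3,4,5}; col 5 has {1,2,3,4,5}; region has {1,2} → only 6 remains.
row 2, column 6 = 1: row 2 has {2,3,4,5,6}; col 6 has {3,4,5}; region has {3,4,5} → only 1 remains.
row 3, column 1 = 6: row 3 has {1}; col 1 has {2,3,4,5}; region has {2,4,5} → only 6 remains.
row 3, column 6 = 2: row 3 has {1,6}; col 6 has {1,3,4,5}; region has {1,3,4,5} → only 2 remains.
row 4, column 1 = 1: row 4 has {2,4}; col 1 has {2,3,4,5,6}; region has {2,4,5,6} → only 1 remains.
row 4, column 2 = 3: row 4 has {1,2,4}; col 2 has {2,4}; region has {1,2,4,5,6} → only 3 remains.
row 4, column 6 = 6: row 4 has {1,2,3,4}; col 6 has {1,2,3,4,5}; region has {1,2,3,4,5} → only 6 remains.
row 5, column 4 = 4: row 5 has {2,3,5}; col 4 has {1,2,5,6}; region has {2,3} → only 4 remains.
row 6, column 2 = 1: row 6 has {2,3,4,5,6}; col 2 has {2,3,4}; region has {2,3,4,5,6} → only 1 remains.

1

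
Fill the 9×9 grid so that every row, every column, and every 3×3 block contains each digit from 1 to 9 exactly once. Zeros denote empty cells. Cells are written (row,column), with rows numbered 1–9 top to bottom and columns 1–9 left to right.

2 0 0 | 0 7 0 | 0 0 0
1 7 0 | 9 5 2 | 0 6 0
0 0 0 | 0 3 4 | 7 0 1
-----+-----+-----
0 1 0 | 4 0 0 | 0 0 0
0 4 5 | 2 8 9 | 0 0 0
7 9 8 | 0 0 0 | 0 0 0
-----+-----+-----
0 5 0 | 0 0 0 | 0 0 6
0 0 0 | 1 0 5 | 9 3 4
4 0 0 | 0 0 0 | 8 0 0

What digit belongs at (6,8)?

(4,5) = 6: row 4 has {1,4}; col 5 has {3,5,7,8}; box has {2,4,8,9} → only 6 remains.
(6,5) = 1: row 6 has {7,8,9}; col 5 has {3,5,6,7,8}; box has {2,4,6,8,9} → only 1 remains.
(6,6) = 3: row 6 has {1,7,8,9}; col 6 has {2,4,5,9}; box has {1,2,4,6,8,9} → only 3 remains.
(8,5) = 2: row 8 has {1,3,4,5,9}; col 5 has {1,3,5,6,7,8}; box has {1,5} → only 2 remains.
(9,5) = 9: row 9 has {4,8}; col 5 has {1,2,3,5,6,7,8}; box has {1,2,5} → only 9 remains.
(4,1) = 3: row 4 has {1,4,6}; col 1 has {1,2,4,7}; box has {1,4,5,7,8,9} → only 3 remains.
(4,3) = 2: row 4 has {1,3,4,6}; col 3 has {5,8}; box has {1,3,4,5,7,8,9} → only 2 remains.
(4,6) = 7: row 4 has {1,2,3,4,6}; col 6 has {2,3,4,5,9}; box has {1,2,3,4,6,8,9} → only 7 remains.
(4,7) = 5: row 4 has {1,2,3,4,6,7}; col 7 has {7,8,9}; box has {} → only 5 remains.
(5,1) = 6: row 5 has {2,4,5,8,9}; col 1 has {1,2,3,4,7}; box has {1,2,3,4,5,7,8,9} → only 6 remains.
(6,4) = 5: row 6 has {1,3,7,8,9}; col 4 has {1,2,4,9}; box has {1,2,3,4,6,7,8,9} → only 5 remains.
(6,9) = 2: row 6 has {1,3,5,7,8,9}; col 9 has {1,4,6}; box has {5} → only 2 remains.
(7,5) = 4: row 7 has {5,6}; col 5 has {1,2,3,5,6,7,8,9}; box has {1,2,5,9} → only 4 remains.
(7,6) = 8: row 7 has {4,5,6}; col 6 has {2,3,4,5,7,9}; box has {1,2,4,5,9} → only 8 remains.
(8,1) = 8: row 8 has {1,2,3,4,5,9}; col 1 has {1,2,3,4,6,7}; box has {4,5} → only 8 remains.
(8,2) = 6: row 8 has {1,2,3,4,5,8,9}; col 2 has {1,4,5,7,9}; box has {4,5,8} → only 6 remains.
(8,3) = 7: row 8 has {1,2,3,4,5,6,8,9}; col 3 has {2,5,8}; box has {4,5,6,8} → only 7 remains.
(9,6) = 6: row 9 has {4,8,9}; col 6 has {2,3,4,5,7,8,9}; box has {1,2,4,5,8,9} → only 6 remains.
(1,6) = 1: row 1 has {2,7}; col 6 has {2,3,4,5,6,7,8,9}; box has {2,3,4,5,7,9} → only 1 remains.
(3,2) = 8: row 3 has {1,3,4,7}; col 2 has {1,4,5,6,7,9}; box has {1,2,7} → only 8 remains.
(3,4) = 6: row 3 has {1,3,4,7,8}; col 4 has {1,2,4,5,9}; box has {1,2,3,4,5,7,9} → only 6 remains.
(6,8) = 4: row 6 has {1,2,3,5,7,8,9}; col 8 has {3,6}; box has {2,5} → only 4 remains.

4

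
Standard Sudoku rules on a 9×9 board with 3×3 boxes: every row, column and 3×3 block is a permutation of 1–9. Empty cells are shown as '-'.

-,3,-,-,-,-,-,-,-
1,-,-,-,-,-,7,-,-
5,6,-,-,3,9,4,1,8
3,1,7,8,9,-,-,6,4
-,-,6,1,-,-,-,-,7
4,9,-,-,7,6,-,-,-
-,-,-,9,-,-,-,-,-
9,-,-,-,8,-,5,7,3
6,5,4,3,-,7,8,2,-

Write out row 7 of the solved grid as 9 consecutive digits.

R3C3 = 2: row 3 has {1,3,4,5,6,8,9}; col 3 has {4,6,7}; box has {1,3,5,6} → only 2 remains.
R3C4 = 7: row 3 has {1,2,3,4,5,6,8,9}; col 4 has {1,3,8,9}; box has {3,9} → only 7 remains.
R4C7 = 2: row 4 has {1,3,4,6,7,8,9}; col 7 has {4,5,7,8}; box has {4,6,7} → only 2 remains.
R7C8 = 4: row 7 has {9}; col 8 has {1,2,6,7}; box has {2,3,5,7,8} → only 4 remains.
R8C2 = 2: row 8 has {3,5,7,8,9}; col 2 has {1,3,5,6,9}; box has {4,5,6,9} → only 2 remains.
R8C3 = 1: row 8 has {2,3,5,7,8,9}; col 3 has {2,4,6,7}; box has {2,4,5,6,9} → only 1 remains.
R8C6 = 4: row 8 has {1,2,3,5,7,8,9}; col 6 has {6,7,9}; box has {3,7,8,9} → only 4 remains.
R9C5 = 1: row 9 has {2,3,4,5,6,7,8}; col 5 has {3,7,8,9}; box has {3,4,7,8,9} → only 1 remains.
R9C9 = 9: row 9 has {1,2,3,4,5,6,7,8}; col 9 has {3,4,7,8}; box has {2,3,4,5,7,8} → only 9 remains.
R4C6 = 5: row 4 has {1,2,3,4,6,7,8,9}; col 6 has {4,6,7,9}; box has {1,6,7,8,9} → only 5 remains.
R5C2 = 8: row 5 has {1,6,7}; col 2 has {1,2,3,5,6,9}; box has {1,3,4,6,7,9} → only 8 remains.
R6C3 = 5: row 6 has {4,6,7,9}; col 3 has {1,2,4,6,7}; box has {1,3,4,6,7,8,9} → only 5 remains.
R6C4 = 2: row 6 has {4,5,6,7,9}; col 4 has {1,3,7,8,9}; box has {1,5,6,7,8,9} → only 2 remains.
R6C9 = 1: row 6 has {2,4,5,6,7,9}; col 9 has {3,4,7,8,9}; box has {2,4,6,7} → only 1 remains.
R7C2 = 7: row 7 has {4,9}; col 2 has {1,2,3,5,6,8,9}; box has {1,2,4,5,6,9} → only 7 remains.
R7C6 = 2: row 7 has {4,7,9}; col 6 has {4,5,6,7,9}; box has {1,3,4,7,8,9} → only 2 remains.
R7C9 = 6: row 7 has {2,4,7,9}; col 9 has {1,3,4,7,8,9}; box has {2,3,4,5,7,8,9} → only 6 remains.
R8C4 = 6: row 8 has {1,2,3,4,5,7,8,9}; col 4 has {1,2,3,7,8,9}; box has {1,2,3,4,7,8,9} → only 6 remains.
R2C2 = 4: row 2 has {1,7}; col 2 has {1,2,3,5,6,7,8,9}; box has {1,2,3,5,6} → only 4 remains.
R2C4 = 5: row 2 has {1,4,7}; col 4 has {1,2,3,6,7,8,9}; box has {3,7,9} → only 5 remains.
R2C6 = 8: row 2 has {1,4,5,7}; col 6 has {2,4,5,6,7,9}; box has {3,5,7,9} → only 8 remains.
R2C9 = 2: row 2 has {1,4,5,7,8}; col 9 has {1,3,4,6,7,8,9}; box has {1,4,7,8} → only 2 remains.
R5C1 = 2: row 5 has {1,6,7,8}; col 1 has {1,3,4,5,6,9}; box has {1,3,4,5,6,7,8,9} → only 2 remains.
R5C5 = 4: row 5 has {1,2,6,7,8}; col 5 has {1,3,7,8,9}; box has {1,2,5,6,7,8,9} → only 4 remains.
R5C6 = 3: row 5 has {1,2,4,6,7,8}; col 6 has {2,4,5,6,7,8,9}; box has {1,2,4,5,6,7,8,9} → only 3 remains.
R5C7 = 9: row 5 has {1,2,3,4,6,7,8}; col 7 has {2,4,5,7,8}; box has {1,2,4,6,7} → only 9 remains.
R5C8 = 5: row 5 has {1,2,3,4,6,7,8,9}; col 8 has {1,2,4,6,7}; box has {1,2,4,6,7,9} → only 5 remains.
R6C7 = 3: row 6 has {1,2,4,5,6,7,9}; col 7 has {2,4,5,7,8,9}; box has {1,2,4,5,6,7,9} → only 3 remains.
R6C8 = 8: row 6 has {1,2,3,4,5,6,7,9}; col 8 has {1,2,4,5,6,7}; box has {1,2,3,4,5,6,7,9} → only 8 remains.
R7C1 = 8: row 7 has {2,4,6,7,9}; col 1 has {1,2,3,4,5,6,9}; box has {1,2,4,5,6,7,9} → only 8 remains.
R7C3 = 3: row 7 has {2,4,6,7,8,9}; col 3 has {1,2,4,5,6,7}; box has {1,2,4,5,6,7,8,9} → only 3 remains.
R7C5 = 5: row 7 has {2,3,4,6,7,8,9}; col 5 has {1,3,4,7,8,9}; box has {1,2,3,4,6,7,8,9} → only 5 remains.
R7C7 = 1: row 7 has {2,3,4,5,6,7,8,9}; col 7 has {2,3,4,5,7,8,9}; box has {2,3,4,5,6,7,8,9} → only 1 remains.

873952146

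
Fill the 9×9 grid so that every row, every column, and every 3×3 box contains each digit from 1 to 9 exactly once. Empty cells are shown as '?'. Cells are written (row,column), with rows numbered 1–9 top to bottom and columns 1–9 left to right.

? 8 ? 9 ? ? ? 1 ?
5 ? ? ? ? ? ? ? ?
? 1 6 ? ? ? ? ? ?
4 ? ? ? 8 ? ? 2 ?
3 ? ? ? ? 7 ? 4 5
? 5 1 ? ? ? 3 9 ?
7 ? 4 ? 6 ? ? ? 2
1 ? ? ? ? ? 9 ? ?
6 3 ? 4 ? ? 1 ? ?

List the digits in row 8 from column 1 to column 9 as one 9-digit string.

128735964

(1,1) = 2: row 1 has {1,8,9}; col 1 has {1,3,4,5,6,7}; box has {1,5,6,8} → only 2 remains.
(3,1) = 9: row 3 has {1,6}; col 1 has {1,2,3,4,5,6,7}; box has {1,2,5,6,8} → only 9 remains.
(6,1) = 8: row 6 has {1,3,5,9}; col 1 has {1,2,3,4,5,6,7,9}; box has {1,3,4,5} → only 8 remains.
(7,2) = 9: row 7 has {2,4,6,7}; col 2 has {1,3,5,8}; box has {1,3,4,6,7} → only 9 remains.
(8,2) = 2: row 8 has {1,9}; col 2 has {1,3,5,8,9}; box has {1,3,4,6,7,9} → only 2 remains.
(5,2) = 6: row 5 has {3,4,5,7}; col 2 has {1,2,3,5,8,9}; box has {1,3,4,5,8} → only 6 remains.
(5,7) = 8: row 5 has {3,4,5,6,7}; col 7 has {1,3,9}; box has {2,3,4,5,9} → only 8 remains.
(7,7) = 5: row 7 has {2,4,6,7,9}; col 7 has {1,3,8,9}; box has {1,2,9} → only 5 remains.
(4,2) = 7: row 4 has {2,4,8}; col 2 has {1,2,3,5,6,8,9}; box has {1,3,4,5,6,8} → only 7 remains.
(4,3) = 9: row 4 has {2,4,7,8}; col 3 has {1,4,6}; box has {1,3,4,5,6,7,8} → only 9 remains.
(4,7) = 6: row 4 has {2,4,7,8,9}; col 7 has {1,3,5,8,9}; box has {2,3,4,5,8,9} → only 6 remains.
(4,9) = 1: row 4 has {2,4,6,7,8,9}; col 9 has {2,5}; box has {2,3,4,5,6,8,9} → only 1 remains.
(5,3) = 2: row 5 has {3,4,5,6,7,8}; col 3 has {1,4,6,9}; box has {1,3,4,5,6,7,8,9} → only 2 remains.
(5,4) = 1: row 5 has {2,3,4,5,6,7,8}; col 4 has {4,9}; box has {7,8} → only 1 remains.
(5,5) = 9: row 5 has {1,2,3,4,5,6,7,8}; col 5 has {6,8}; box has {1,7,8} → only 9 remains.
(6,9) = 7: row 6 has {1,3,5,8,9}; col 9 has {1,2,5}; box has {1,2,3,4,5,6,8,9} → only 7 remains.
(9,9) = 8: row 9 has {1,3,4,6}; col 9 has {1,2,5,7}; box has {1,2,5,9} → only 8 remains.
(2,2) = 4: row 2 has {5}; col 2 has {1,2,3,5,6,7,8,9}; box has {1,2,5,6,8,9} → only 4 remains.
(7,8) = 3: row 7 has {2,4,5,6,7,9}; col 8 has {1,2,4,9}; box has {1,2,5,8,9} → only 3 remains.
(9,3) = 5: row 9 has {1,3,4,6,8}; col 3 has {1,2,4,6,9}; box has {1,2,3,4,6,7,9} → only 5 remains.
(9,8) = 7: row 9 has {1,3,4,5,6,8}; col 8 has {1,2,3,4,9}; box has {1,2,3,5,8,9} → only 7 remains.
(7,4) = 8: row 7 has {2,3,4,5,6,7,9}; col 4 has {1,4,9}; box has {4,6} → only 8 remains.
(7,6) = 1: row 7 has {2,3,4,5,6,7,8,9}; col 6 has {7}; box has {4,6,8} → only 1 remains.
(8,3) = 8: row 8 has {1,2,9}; col 3 has {1,2,4,5,6,9}; box has {1,2,3,4,5,6,7,9} → only 8 remains.
(8,8) = 6: row 8 has {1,2,8,9}; col 8 has {1,2,3,4,7,9}; box has {1,2,3,5,7,8,9} → only 6 remains.
(8,9) = 4: row 8 has {1,2,6,8,9}; col 9 has {1,2,5,7,8}; box has {1,2,3,5,6,7,8,9} → only 4 remains.
(9,5) = 2: row 9 has {1,3,4,5,6,7,8}; col 5 has {6,8,9}; box has {1,4,6,8} → only 2 remains.
(9,6) = 9: row 9 has {1,2,3,4,5,6,7,8}; col 6 has {1,7}; box has {1,2,4,6,8} → only 9 remains.
(2,8) = 8: row 2 has {4,5}; col 8 has {1,2,3,4,6,7,9}; box has {1} → only 8 remains.
(3,8) = 5: row 3 has {1,6,9}; col 8 has {1,2,3,4,6,7,8,9}; box has {1,8} → only 5 remains.
(3,9) = 3: row 3 has {1,5,6,9}; col 9 has {1,2,4,5,7,8}; box has {1,5,8} → only 3 remains.
(6,5) = 4: row 6 has {1,3,5,7,8,9}; col 5 has {2,6,8,9}; box has {1,7,8,9} → only 4 remains.
(1,9) = 6: row 1 has {1,2,8,9}; col 9 has {1,2,3,4,5,7,8}; box has {1,3,5,8} → only 6 remains.
(2,9) = 9: row 2 has {4,5,8}; col 9 has {1,2,3,4,5,6,7,8}; box has {1,3,5,6,8} → only 9 remains.
(3,5) = 7: row 3 has {1,3,5,6,9}; col 5 has {2,4,6,8,9}; box has {9} → only 7 remains.
(3,4) = 2: row 3 has {1,3,5,6,7,9}; col 4 has {1,4,8,9}; box has {7,9} → only 2 remains.
(3,7) = 4: row 3 has {1,2,3,5,6,7,9}; col 7 has {1,3,5,6,8,9}; box has {1,3,5,6,8,9} → only 4 remains.
(6,4) = 6: row 6 has {1,3,4,5,7,8,9}; col 4 has {1,2,4,8,9}; box has {1,4,7,8,9} → only 6 remains.
(6,6) = 2: row 6 has {1,3,4,5,6,7,8,9}; col 6 has {1,7,9}; box has {1,4,6,7,8,9} → only 2 remains.
(1,7) = 7: row 1 has {1,2,6,8,9}; col 7 has {1,3,4,5,6,8,9}; box has {1,3,4,5,6,8,9} → only 7 remains.
(2,4) = 3: row 2 has {4,5,8,9}; col 4 has {1,2,4,6,8,9}; box has {2,7,9} → only 3 remains.
(2,5) = 1: row 2 has {3,4,5,8,9}; col 5 has {2,4,6,7,8,9}; box has {2,3,7,9} → only 1 remains.
(2,6) = 6: row 2 has {1,3,4,5,8,9}; col 6 has {1,2,7,9}; box has {1,2,3,7,9} → only 6 remains.
(2,7) = 2: row 2 has {1,3,4,5,6,8,9}; col 7 has {1,3,4,5,6,7,8,9}; box has {1,3,4,5,6,7,8,9} → only 2 remains.
(3,6) = 8: row 3 has {1,2,3,4,5,6,7,9}; col 6 has {1,2,6,7,9}; box has {1,2,3,6,7,9} → only 8 remains.
(4,4) = 5: row 4 has {1,2,4,6,7,8,9}; col 4 has {1,2,3,4,6,8,9}; box has {1,2,4,6,7,8,9} → only 5 remains.
(4,6) = 3: row 4 has {1,2,4,5,6,7,8,9}; col 6 has {1,2,6,7,8,9}; box has {1,2,4,5,6,7,8,9} → only 3 remains.
(8,4) = 7: row 8 has {1,2,4,6,8,9}; col 4 has {1,2,3,4,5,6,8,9}; box has {1,2,4,6,8,9} → only 7 remains.
(8,6) = 5: row 8 has {1,2,4,6,7,8,9}; col 6 has {1,2,3,6,7,8,9}; box has {1,2,4,6,7,8,9} → only 5 remains.
(1,3) = 3: row 1 has {1,2,6,7,8,9}; col 3 has {1,2,4,5,6,8,9}; box has {1,2,4,5,6,8,9} → only 3 remains.
(1,5) = 5: row 1 has {1,2,3,6,7,8,9}; col 5 has {1,2,4,6,7,8,9}; box has {1,2,3,6,7,8,9} → only 5 remains.
(1,6) = 4: row 1 has {1,2,3,5,6,7,8,9}; col 6 has {1,2,3,5,6,7,8,9}; box has {1,2,3,5,6,7,8,9} → only 4 remains.
(2,3) = 7: row 2 has {1,2,3,4,5,6,8,9}; col 3 has {1,2,3,4,5,6,8,9}; box has {1,2,3,4,5,6,8,9} → only 7 remains.
(8,5) = 3: row 8 has {1,2,4,5,6,7,8,9}; col 5 has {1,2,4,5,6,7,8,9}; box has {1,2,4,5,6,7,8,9} → only 3 remains.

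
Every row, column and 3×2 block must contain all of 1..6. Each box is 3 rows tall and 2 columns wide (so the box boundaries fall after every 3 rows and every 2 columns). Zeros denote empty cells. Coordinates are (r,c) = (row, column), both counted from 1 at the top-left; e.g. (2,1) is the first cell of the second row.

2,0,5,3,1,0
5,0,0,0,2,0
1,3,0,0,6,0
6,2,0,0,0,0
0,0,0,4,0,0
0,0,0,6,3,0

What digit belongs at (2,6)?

(1,6) = 4 (sole candidate).
(2,4) = 1 (sole candidate).
(2,6) = 3: row 2 has {1,2,5}; col 6 has {4}; box has {1,2,4,6} → only 3 remains.

3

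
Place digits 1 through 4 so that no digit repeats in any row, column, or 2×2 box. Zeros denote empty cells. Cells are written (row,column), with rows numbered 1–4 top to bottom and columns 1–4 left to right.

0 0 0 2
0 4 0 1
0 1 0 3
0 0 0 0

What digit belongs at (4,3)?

(1,2) = 3 (sole candidate).
(1,3) = 4 (sole candidate).
(2,1) = 2 (sole candidate).
(2,3) = 3 (sole candidate).
(3,1) = 4 (sole candidate).
(3,3) = 2 (sole candidate).
(4,1) = 3 (sole candidate).
(4,2) = 2 (sole candidate).
(4,3) = 1: row 4 has {2,3}; col 3 has {2,3,4}; box has {2,3} → only 1 remains.

1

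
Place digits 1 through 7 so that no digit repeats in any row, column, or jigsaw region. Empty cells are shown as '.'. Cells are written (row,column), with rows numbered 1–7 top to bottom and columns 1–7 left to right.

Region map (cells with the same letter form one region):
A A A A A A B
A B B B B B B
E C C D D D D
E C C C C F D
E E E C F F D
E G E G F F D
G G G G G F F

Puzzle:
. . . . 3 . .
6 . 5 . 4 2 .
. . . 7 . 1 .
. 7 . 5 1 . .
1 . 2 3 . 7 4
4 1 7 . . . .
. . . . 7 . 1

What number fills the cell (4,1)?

(2,2) = 3: row 2 has {2,4,5,6}; col 2 has {1,7}; region has {2,4,5} → only 3 remains.
(2,4) = 1: row 2 has {2,3,4,5,6}; col 4 has {3,5,7}; region has {2,3,4,5} → only 1 remains.
(2,7) = 7: row 2 has {1,2,3,4,5,6}; col 7 has {1,4}; region has {1,2,3,4,5} → only 7 remains.
(4,1) = 3: row 4 has {1,5,7}; col 1 has {1,4,6}; region has {1,2,4,7} → only 3 remains.

3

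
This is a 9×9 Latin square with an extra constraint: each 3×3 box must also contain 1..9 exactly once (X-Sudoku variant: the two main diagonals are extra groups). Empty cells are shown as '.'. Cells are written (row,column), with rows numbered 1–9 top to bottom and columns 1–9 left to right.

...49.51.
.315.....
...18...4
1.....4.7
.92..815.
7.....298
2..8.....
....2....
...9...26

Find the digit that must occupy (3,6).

6

(1,1) = 8: row 1 has {1,4,5,9}; col 1 has {1,2,7}; box has {1,3}; main diagonal has {3,6} → only 8 remains.
(4,4) = 2: row 4 has {1,4,7}; col 4 has {1,4,5,8,9}; box has {8}; main diagonal has {3,6,8} → only 2 remains.
(5,9) = 3: row 5 has {1,2,5,8,9}; col 9 has {4,6,7,8}; box has {1,2,4,5,7,8,9} → only 3 remains.
(1,9) = 2: row 1 has {1,4,5,8,9}; col 9 has {3,4,6,7,8}; box has {1,4,5}; anti-diagonal has {} → only 2 remains.
(2,9) = 9: row 2 has {1,3,5}; col 9 has {2,3,4,6,7,8}; box has {1,2,4,5} → only 9 remains.
(4,8) = 6: row 4 has {1,2,4,7}; col 8 has {1,2,5,9}; box has {1,2,3,4,5,7,8,9} → only 6 remains.
(1,6) = 3: in row 1, 3 can only go here (every other open cell in that row sees a 3).
(2,6) = 2: in row 2, 2 can only go here (every other open cell in that row sees a 2).
(2,1) = 4: in row 2, 4 can only go here (every other open cell in that row sees a 4).
(5,1) = 6: row 5 has {1,2,3,5,8,9}; col 1 has {1,2,4,7,8}; box has {1,2,7,9} → only 6 remains.
(5,4) = 7: row 5 has {1,2,3,5,6,8,9}; col 4 has {1,2,4,5,8,9}; box has {2,8} → only 7 remains.
(5,5) = 4: row 5 has {1,2,3,5,6,7,8,9}; col 5 has {2,8,9}; box has {2,7,8}; main diagonal has {2,3,6,8}; anti-diagonal has {2} → only 4 remains.
(8,8) = 7: row 8 has {2}; col 8 has {1,2,5,6,9}; box has {2,6}; main diagonal has {2,3,4,6,8} → only 7 remains.
(2,8) = 8: row 2 has {1,2,3,4,5,9}; col 8 has {1,2,5,6,7,9}; box has {1,2,4,5,9}; anti-diagonal has {2,4} → only 8 remains.
(3,8) = 3: row 3 has {1,4,8}; col 8 has {1,2,5,6,7,8,9}; box has {1,2,4,5,8,9} → only 3 remains.
(7,7) = 9: row 7 has {2,8}; col 7 has {1,2,4,5}; box has {2,6,7}; main diagonal has {2,3,4,6,7,8} → only 9 remains.
(7,8) = 4: row 7 has {2,8,9}; col 8 has {1,2,3,5,6,7,8,9}; box has {2,6,7,9} → only 4 remains.
(3,3) = 5: row 3 has {1,3,4,8}; col 3 has {1,2}; box has {1,3,4,8}; main diagonal has {2,3,4,6,7,8,9} → only 5 remains.
(6,6) = 1: row 6 has {2,7,8,9}; col 6 has {2,3,8}; box has {2,4,7,8}; main diagonal has {2,3,4,5,6,7,8,9} → only 1 remains.
(3,1) = 9: row 3 has {1,3,4,5,8}; col 1 has {1,2,4,6,7,8}; box has {1,3,4,5,8} → only 9 remains.
(3,2) = 2: in row 3, 2 can only go here (every other open cell in that row sees a 2).
(4,6) = 9: in row 4, 9 can only go here (every other open cell in that row sees a 9).
(8,3) = 9: in row 8, 9 can only go here (every other open cell in that row sees a 9).
(8,6) = 4: in row 8, 4 can only go here (every other open cell in that row sees a 4).
(8,7) = 8: in row 8, 8 can only go here (every other open cell in that row sees an 8).
(9,7) = 3: row 9 has {2,6,9}; col 7 has {1,2,4,5,8,9}; box has {2,4,6,7,8,9} → only 3 remains.
(9,1) = 5: row 9 has {2,3,6,9}; col 1 has {1,2,4,6,7,8,9}; box has {2,9}; anti-diagonal has {2,4,8,9} → only 5 remains.
(9,6) = 7: row 9 has {2,3,5,6,9}; col 6 has {1,2,3,4,8,9}; box has {2,4,8,9} → only 7 remains.
(3,6) = 6: row 3 has {1,2,3,4,5,8,9}; col 6 has {1,2,3,4,7,8,9}; box has {1,2,3,4,5,8,9} → only 6 remains.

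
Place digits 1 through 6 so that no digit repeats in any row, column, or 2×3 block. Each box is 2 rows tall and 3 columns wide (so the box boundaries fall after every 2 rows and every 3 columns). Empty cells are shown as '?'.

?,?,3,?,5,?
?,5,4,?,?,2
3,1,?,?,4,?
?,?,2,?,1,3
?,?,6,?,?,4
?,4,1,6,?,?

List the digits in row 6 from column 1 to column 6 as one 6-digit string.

241635

r3c3 = 5 (sole candidate).
r3c4 = 2 (sole candidate).
r3c6 = 6 (sole candidate).
r4c2 = 6 (sole candidate).
r4c4 = 5 (sole candidate).
r6c6 = 5: row 6 has {1,4,6}; col 6 has {2,3,4,6}; box has {4,6} → only 5 remains.
r1c2 = 2 (sole candidate).
r1c6 = 1 (sole candidate).
r2c4 = 3 (sole candidate).
r2c5 = 6 (sole candidate).
r4c1 = 4 (sole candidate).
r5c2 = 3 (sole candidate).
r5c4 = 1 (sole candidate).
r5c5 = 2 (sole candidate).
r6c1 = 2: row 6 has {1,4,5,6}; col 1 has {3,4}; box has {1,3,4,6} → only 2 remains.
r6c5 = 3: row 6 has {1,2,4,5,6}; col 5 has {1,2,4,5,6}; box has {1,2,4,5,6} → only 3 remains.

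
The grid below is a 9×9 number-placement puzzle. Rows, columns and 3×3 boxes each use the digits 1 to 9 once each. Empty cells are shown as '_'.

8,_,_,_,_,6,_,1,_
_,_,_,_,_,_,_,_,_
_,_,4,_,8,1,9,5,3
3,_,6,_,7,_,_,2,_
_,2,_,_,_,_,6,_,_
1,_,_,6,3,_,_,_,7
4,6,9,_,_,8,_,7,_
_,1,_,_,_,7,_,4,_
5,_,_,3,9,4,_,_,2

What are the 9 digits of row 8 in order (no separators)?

row 1, column 9 = 4 (sole candidate).
row 3, column 2 = 7 (sole candidate).
row 3, column 4 = 2 (sole candidate).
row 8, column 1 = 2: row 8 has {1,4,7}; col 1 has {1,3,4,5,8}; box has {1,4,5,6,9} → only 2 remains.
row 8, column 4 = 5: row 8 has {1,2,4,7}; col 4 has {2,3,6}; box has {3,4,7,8,9} → only 5 remains.
row 8, column 5 = 6: row 8 has {1,2,4,5,7}; col 5 has {3,7,8,9}; box has {3,4,5,7,8,9} → only 6 remains.
row 9, column 2 = 8 (sole candidate).
row 9, column 3 = 7 (sole candidate).
row 9, column 7 = 1 (sole candidate).
row 9, column 8 = 6 (sole candidate).
row 1, column 5 = 5 (sole candidate).
row 2, column 5 = 4 (sole candidate).
row 2, column 8 = 8 (sole candidate).
row 2, column 9 = 6 (sole candidate).
row 3, column 1 = 6 (sole candidate).
row 5, column 5 = 1 (sole candidate).
row 6, column 8 = 9 (sole candidate).
row 7, column 4 = 1 (sole candidate).
row 7, column 5 = 2 (sole candidate).
row 7, column 9 = 5 (sole candidate).
row 8, column 3 = 3: row 8 has {1,2,4,5,6,7}; col 3 has {4,6,7,9}; box has {1,2,4,5,6,7,8,9} → only 3 remains.
row 8, column 7 = 8: row 8 has {1,2,3,4,5,6,7}; col 7 has {1,6,9}; box has {1,2,4,5,6,7} → only 8 remains.
row 8, column 9 = 9: row 8 has {1,2,3,4,5,6,7,8}; col 9 has {2,3,4,5,6,7}; box has {1,2,4,5,6,7,8} → only 9 remains.

213567849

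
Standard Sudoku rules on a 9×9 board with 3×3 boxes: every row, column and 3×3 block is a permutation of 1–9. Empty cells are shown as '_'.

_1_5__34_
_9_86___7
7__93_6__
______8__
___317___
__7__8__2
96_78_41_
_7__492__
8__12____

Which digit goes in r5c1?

2

r1c5 = 7 (sole candidate).
r1c6 = 2 (sole candidate).
r8c4 = 6 (sole candidate).
r1c1 = 6 (sole candidate).
r1c3 = 8 (sole candidate).
r1c9 = 9 (sole candidate).
r6c4 = 4 (sole candidate).
r4c4 = 2 (sole candidate).
r4c8 = 7 (hidden single in row 4).
r5c2 = 8 (hidden single in row 5).
r6c8 = 6 (hidden single in row 6).
r5c3 = 6 (hidden single in row 5).
r4c6 = 6 (hidden single in row 4).
r5c1 = 2: in row 5, 2 can only go here (every other open cell in that row sees a 2).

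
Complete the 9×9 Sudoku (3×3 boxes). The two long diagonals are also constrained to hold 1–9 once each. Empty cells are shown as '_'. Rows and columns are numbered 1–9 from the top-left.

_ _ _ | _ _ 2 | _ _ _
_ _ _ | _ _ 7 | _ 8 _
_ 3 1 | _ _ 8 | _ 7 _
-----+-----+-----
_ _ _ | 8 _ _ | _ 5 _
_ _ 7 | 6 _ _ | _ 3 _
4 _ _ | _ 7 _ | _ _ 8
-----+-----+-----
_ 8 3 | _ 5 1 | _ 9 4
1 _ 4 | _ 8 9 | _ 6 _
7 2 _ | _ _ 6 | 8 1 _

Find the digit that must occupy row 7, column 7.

7

row 1, column 8 = 4: row 1 has {2}; col 8 has {1,3,5,6,7,8,9}; box has {7,8} → only 4 remains.
row 4, column 6 = 4: row 4 has {5,8}; col 6 has {1,2,6,7,8,9}; box has {6,7,8}; anti-diagonal has {3,7,8} → only 4 remains.
row 5, column 6 = 5: row 5 has {3,6,7}; col 6 has {1,2,4,6,7,8,9}; box has {4,6,7,8} → only 5 remains.
row 6, column 6 = 3: row 6 has {4,7,8}; col 6 has {1,2,4,5,6,7,8,9}; box has {4,5,6,7,8}; main diagonal has {1,6,8} → only 3 remains.
row 6, column 8 = 2: row 6 has {3,4,7,8}; col 8 has {1,3,4,5,6,7,8,9}; box has {3,5,8} → only 2 remains.
row 7, column 1 = 6: row 7 has {1,3,4,5,8,9}; col 1 has {1,4,7}; box has {1,2,3,4,7,8} → only 6 remains.
row 8, column 2 = 5: row 8 has {1,4,6,8,9}; col 2 has {2,3,8}; box has {1,2,3,4,6,7,8}; anti-diagonal has {3,4,7,8} → only 5 remains.
row 9, column 3 = 9: row 9 has {1,2,6,7,8}; col 3 has {1,3,4,7}; box has {1,2,3,4,5,6,7,8} → only 9 remains.
row 9, column 9 = 5: row 9 has {1,2,6,7,8,9}; col 9 has {4,8}; box has {1,4,6,8,9}; main diagonal has {1,3,6,8} → only 5 remains.
row 1, column 1 = 9: row 1 has {2,4}; col 1 has {1,4,6,7}; box has {1,3}; main diagonal has {1,3,5,6,8} → only 9 remains.
row 2, column 2 = 4: row 2 has {7,8}; col 2 has {2,3,5,8}; box has {1,3,9}; main diagonal has {1,3,5,6,8,9} → only 4 remains.
row 5, column 5 = 2: row 5 has {3,5,6,7}; col 5 has {5,7,8}; box has {3,4,5,6,7,8}; main diagonal has {1,3,4,5,6,8,9}; anti-diagonal has {3,4,5,7,8} → only 2 remains.
row 7, column 7 = 7: row 7 has {1,3,4,5,6,8,9}; col 7 has {8}; box has {1,4,5,6,8,9}; main diagonal has {1,2,3,4,5,6,8,9} → only 7 remains.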